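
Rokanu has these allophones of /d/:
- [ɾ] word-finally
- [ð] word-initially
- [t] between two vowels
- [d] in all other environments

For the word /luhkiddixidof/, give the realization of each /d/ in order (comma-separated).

[d], [d], [t]

Occurrence 1 (position 6): no conditioning environment matches → elsewhere allophone [d].
Occurrence 2 (position 7): no conditioning environment matches → elsewhere allophone [d].
Occurrence 3 (position 11): between two vowels → [t].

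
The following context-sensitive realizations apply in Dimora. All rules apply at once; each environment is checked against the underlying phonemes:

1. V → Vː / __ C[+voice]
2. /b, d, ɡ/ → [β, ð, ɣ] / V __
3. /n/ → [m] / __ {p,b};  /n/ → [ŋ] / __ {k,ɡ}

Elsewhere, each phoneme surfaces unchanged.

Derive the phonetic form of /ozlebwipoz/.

[oːzleːβwipoːz]

/o/ — word-initial, before a voiced consonant — surfaces as [oː] (rule 1).
/e/ meets the environment for rule 1 (before a voiced consonant) → [eː].
Rule 2 applies to /b/ (between /e/ and /w/: immediately after a vowel) → [β].
/i/ — between /w/ and /p/; rule 1 does not apply here → [i].
Rule 1 applies to /o/ (between /p/ and /z/: before a voiced consonant) → [oː].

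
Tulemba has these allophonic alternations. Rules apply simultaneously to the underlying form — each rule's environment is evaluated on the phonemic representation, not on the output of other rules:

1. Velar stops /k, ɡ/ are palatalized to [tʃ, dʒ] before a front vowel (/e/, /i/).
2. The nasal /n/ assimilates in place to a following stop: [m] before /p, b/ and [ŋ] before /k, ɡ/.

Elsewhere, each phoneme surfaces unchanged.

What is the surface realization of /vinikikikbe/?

[vinitʃitʃikbe]

/v/ — not in any rule's target class → [v].
/i/ (between /v/ and /n/): no rule targets it → [i].
/n/ (between /i/ and /i/) fails the environment for rule 2, so it stays [n].
/i/ stays [i].
Rule 1 applies to /k/ (between /i/ and /i/: before a front vowel) → [tʃ].
/i/ (between /k/ and /k/): no rule targets it → [i].
/k/ (between /i/ and /i/): before a front vowel, so rule 1 applies → [tʃ].
/i/ — not in any rule's target class → [i].
/k/ — between /i/ and /b/; rule 1 does not apply here → [k].
/b/ stays [b].
/e/ stays [e].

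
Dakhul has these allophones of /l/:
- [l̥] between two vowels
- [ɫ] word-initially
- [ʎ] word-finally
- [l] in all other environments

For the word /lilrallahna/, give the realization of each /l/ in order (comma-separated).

[ɫ], [l], [l], [l]

Occurrence 1 (position 1): word-initially → [ɫ].
Occurrence 2 (position 3): no conditioning environment matches → elsewhere allophone [l].
Occurrence 3 (position 6): no conditioning environment matches → elsewhere allophone [l].
Occurrence 4 (position 7): no conditioning environment matches → elsewhere allophone [l].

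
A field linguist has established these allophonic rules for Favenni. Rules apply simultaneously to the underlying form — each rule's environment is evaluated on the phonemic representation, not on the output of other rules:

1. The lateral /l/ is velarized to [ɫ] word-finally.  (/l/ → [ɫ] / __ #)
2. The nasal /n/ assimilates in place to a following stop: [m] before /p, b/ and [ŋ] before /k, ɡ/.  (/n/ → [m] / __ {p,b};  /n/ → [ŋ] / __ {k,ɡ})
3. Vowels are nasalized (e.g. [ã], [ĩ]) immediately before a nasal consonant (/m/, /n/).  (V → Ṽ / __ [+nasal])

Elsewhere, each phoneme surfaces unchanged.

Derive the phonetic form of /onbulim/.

[õmbulĩm]

/o/ meets the environment for rule 3 (before a nasal consonant) → [õ].
/n/ (between /o/ and /b/): before a labial or velar stop, so rule 2 applies → [m].
/b/ stays [b].
/u/ — between /b/ and /l/; rule 3 does not apply here → [u].
/l/ (between /u/ and /i/) is in the target of rule 1 but the environment (word-finally) is not met → [l].
/i/ (between /l/ and /m/): before a nasal consonant, so rule 3 applies → [ĩ].
/m/ (word-final) is unaffected → [m].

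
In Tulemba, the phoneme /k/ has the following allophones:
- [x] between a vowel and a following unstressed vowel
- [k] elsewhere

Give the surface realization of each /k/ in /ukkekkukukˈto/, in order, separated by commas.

[k], [k], [k], [k], [x], [k]

Occurrence 1 (position 2): no conditioning environment matches → elsewhere allophone [k].
Occurrence 2 (position 3): no conditioning environment matches → elsewhere allophone [k].
Occurrence 3 (position 5): no conditioning environment matches → elsewhere allophone [k].
Occurrence 4 (position 6): no conditioning environment matches → elsewhere allophone [k].
Occurrence 5 (position 8): between a vowel and a following unstressed vowel → [x].
Occurrence 6 (position 10): no conditioning environment matches → elsewhere allophone [k].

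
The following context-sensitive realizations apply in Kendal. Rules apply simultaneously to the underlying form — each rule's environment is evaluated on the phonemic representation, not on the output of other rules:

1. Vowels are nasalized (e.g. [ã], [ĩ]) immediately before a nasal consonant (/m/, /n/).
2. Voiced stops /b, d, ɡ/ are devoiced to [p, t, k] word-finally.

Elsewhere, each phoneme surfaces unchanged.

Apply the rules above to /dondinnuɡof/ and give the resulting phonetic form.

/d/ (word-initial) fails the environment for rule 2, so it stays [d].
/o/ (between /d/ and /n/) occurs before a nasal consonant → [õ] by rule 1.
/n/ stays [n].
/d/ (between /n/ and /i/): rule 2 targets it, but not word-finally → unchanged [d].
/i/ (between /d/ and /n/): before a nasal consonant, so rule 1 applies → [ĩ].
/n/ stays [n].
/n/ — not in any rule's target class → [n].
/u/ — between /n/ and /ɡ/; rule 1 does not apply here → [u].
/ɡ/ (between /u/ and /o/) fails the environment for rule 2, so it stays [ɡ].
/o/ (between /ɡ/ and /f/) fails the environment for rule 1, so it stays [o].
/f/ — not in any rule's target class → [f].

[dõndĩnnuɡof]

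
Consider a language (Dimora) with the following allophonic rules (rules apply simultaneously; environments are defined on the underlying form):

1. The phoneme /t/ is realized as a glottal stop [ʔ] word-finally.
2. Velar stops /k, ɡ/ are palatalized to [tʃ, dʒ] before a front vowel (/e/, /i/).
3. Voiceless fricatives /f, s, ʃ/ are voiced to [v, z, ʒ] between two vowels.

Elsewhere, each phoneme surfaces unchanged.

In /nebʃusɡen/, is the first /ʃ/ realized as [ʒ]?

/ʃ/ (between /b/ and /u/): rule 3 targets it, but not between two vowels → unchanged [ʃ].
The actual realization is [ʃ], not [ʒ].

No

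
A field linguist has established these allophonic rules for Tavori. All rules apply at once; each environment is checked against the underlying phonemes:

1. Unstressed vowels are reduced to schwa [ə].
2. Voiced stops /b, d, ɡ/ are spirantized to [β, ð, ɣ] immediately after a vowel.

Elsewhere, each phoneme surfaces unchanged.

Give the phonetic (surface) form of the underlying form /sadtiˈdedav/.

[səðtəˈðeðəv]

/s/ (word-initial): no rule targets it → [s].
/a/ — between /s/ and /d/, in an unstressed syllable — surfaces as [ə] (rule 1).
/d/ (between /a/ and /t/) occurs immediately after a vowel → [ð] by rule 2.
/t/ stays [t].
/i/ (between /t/ and /d/) occurs in an unstressed syllable → [ə] by rule 1.
/d/ (between /i/ and /e/) occurs immediately after a vowel → [ð] by rule 2.
/e/ (between /d/ and /d/) fails the environment for rule 1, so it stays [e].
Rule 2 applies to /d/ (between /e/ and /a/: immediately after a vowel) → [ð].
Rule 1 applies to /a/ (between /d/ and /v/: in an unstressed syllable) → [ə].
/v/ — not in any rule's target class → [v].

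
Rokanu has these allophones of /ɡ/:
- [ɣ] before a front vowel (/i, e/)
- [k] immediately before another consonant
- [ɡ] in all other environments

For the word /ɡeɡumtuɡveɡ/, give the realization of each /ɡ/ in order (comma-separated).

Occurrence 1 (position 1): before a front vowel (/i, e/) → [ɣ].
Occurrence 2 (position 3): no conditioning environment matches → elsewhere allophone [ɡ].
Occurrence 3 (position 8): immediately before another consonant → [k].
Occurrence 4 (position 11): no conditioning environment matches → elsewhere allophone [ɡ].

[ɣ], [ɡ], [k], [ɡ]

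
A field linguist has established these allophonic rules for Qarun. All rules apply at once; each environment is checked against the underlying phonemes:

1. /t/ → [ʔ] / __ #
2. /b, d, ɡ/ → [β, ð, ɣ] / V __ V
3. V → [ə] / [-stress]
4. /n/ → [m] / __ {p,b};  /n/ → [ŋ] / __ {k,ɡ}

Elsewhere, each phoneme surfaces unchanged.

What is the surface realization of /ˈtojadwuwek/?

/t/ (word-initial) is in the target of rule 1 but the environment (word-finally) is not met → [t].
/o/ (between /t/ and /j/): rule 3 targets it, but not in an unstressed syllable → unchanged [o].
/j/ — not in any rule's target class → [j].
/a/ (between /j/ and /d/) occurs in an unstressed syllable → [ə] by rule 3.
/d/ (between /a/ and /w/) is in the target of rule 2 but the environment (between two vowels) is not met → [d].
/w/ — not in any rule's target class → [w].
/u/ (between /w/ and /w/): in an unstressed syllable, so rule 3 applies → [ə].
/w/ (between /u/ and /e/) is unaffected → [w].
/e/ (between /w/ and /k/) occurs in an unstressed syllable → [ə] by rule 3.
/k/ stays [k].

[ˈtojədwəwək]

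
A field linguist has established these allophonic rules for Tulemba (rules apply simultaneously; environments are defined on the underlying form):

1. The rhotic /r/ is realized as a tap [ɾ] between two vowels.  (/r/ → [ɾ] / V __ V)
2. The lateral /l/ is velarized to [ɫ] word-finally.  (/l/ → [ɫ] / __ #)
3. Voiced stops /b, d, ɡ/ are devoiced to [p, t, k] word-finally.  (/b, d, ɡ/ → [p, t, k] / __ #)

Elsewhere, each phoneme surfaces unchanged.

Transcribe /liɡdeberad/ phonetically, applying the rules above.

/l/ — word-initial; rule 2 does not apply here → [l].
/i/ (between /l/ and /ɡ/) is unaffected → [i].
/ɡ/ (between /i/ and /d/): rule 3 targets it, but not word-finally → unchanged [ɡ].
/d/ (between /ɡ/ and /e/) is in the target of rule 3 but the environment (word-finally) is not met → [d].
/e/ stays [e].
/b/ (between /e/ and /e/) is in the target of rule 3 but the environment (word-finally) is not met → [b].
/e/ (between /b/ and /r/) is unaffected → [e].
/r/ (between /e/ and /a/) occurs between two vowels → [ɾ] by rule 1.
/a/ (between /r/ and /d/): no rule targets it → [a].
/d/ (word-final) occurs word-finally → [t] by rule 3.

[liɡdebeɾat]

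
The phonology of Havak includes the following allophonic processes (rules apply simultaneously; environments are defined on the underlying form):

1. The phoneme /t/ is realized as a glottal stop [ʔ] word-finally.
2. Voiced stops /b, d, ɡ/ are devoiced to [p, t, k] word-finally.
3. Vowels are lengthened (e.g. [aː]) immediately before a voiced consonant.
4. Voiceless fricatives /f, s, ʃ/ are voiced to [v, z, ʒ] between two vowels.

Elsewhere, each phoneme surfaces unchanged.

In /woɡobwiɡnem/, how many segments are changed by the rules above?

4

Segments that undergo a rule: /o/ → [oː] (rule 3); /o/ → [oː] (rule 3); /i/ → [iː] (rule 3); /e/ → [eː] (rule 3).
All other segments surface unchanged.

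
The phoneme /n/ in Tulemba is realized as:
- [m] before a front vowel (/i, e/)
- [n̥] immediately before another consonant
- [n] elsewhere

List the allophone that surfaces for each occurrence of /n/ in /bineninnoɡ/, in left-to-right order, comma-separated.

[m], [m], [n̥], [n]

Occurrence 1 (position 3): before a front vowel (/i, e/) → [m].
Occurrence 2 (position 5): before a front vowel (/i, e/) → [m].
Occurrence 3 (position 7): immediately before another consonant → [n̥].
Occurrence 4 (position 8): no conditioning environment matches → elsewhere allophone [n].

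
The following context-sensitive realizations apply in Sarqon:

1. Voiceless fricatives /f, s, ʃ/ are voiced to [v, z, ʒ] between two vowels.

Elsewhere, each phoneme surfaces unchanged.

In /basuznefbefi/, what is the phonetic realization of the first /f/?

/f/ (between /e/ and /b/) fails the environment for rule 1, so it stays [f].

[f]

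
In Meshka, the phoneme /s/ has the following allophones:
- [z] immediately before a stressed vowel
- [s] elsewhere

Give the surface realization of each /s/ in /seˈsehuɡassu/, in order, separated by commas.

Occurrence 1 (position 1): no conditioning environment matches → elsewhere allophone [s].
Occurrence 2 (position 3): immediately before a stressed vowel → [z].
Occurrence 3 (position 9): no conditioning environment matches → elsewhere allophone [s].
Occurrence 4 (position 10): no conditioning environment matches → elsewhere allophone [s].

[s], [z], [s], [s]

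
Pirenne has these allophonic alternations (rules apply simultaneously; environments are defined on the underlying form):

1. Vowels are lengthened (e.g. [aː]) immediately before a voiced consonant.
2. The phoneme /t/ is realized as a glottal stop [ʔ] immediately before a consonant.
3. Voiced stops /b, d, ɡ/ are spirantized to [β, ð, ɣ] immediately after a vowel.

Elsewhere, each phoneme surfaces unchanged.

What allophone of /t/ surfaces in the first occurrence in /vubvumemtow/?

/t/ — between /m/ and /o/; rule 2 does not apply here → [t].

[t]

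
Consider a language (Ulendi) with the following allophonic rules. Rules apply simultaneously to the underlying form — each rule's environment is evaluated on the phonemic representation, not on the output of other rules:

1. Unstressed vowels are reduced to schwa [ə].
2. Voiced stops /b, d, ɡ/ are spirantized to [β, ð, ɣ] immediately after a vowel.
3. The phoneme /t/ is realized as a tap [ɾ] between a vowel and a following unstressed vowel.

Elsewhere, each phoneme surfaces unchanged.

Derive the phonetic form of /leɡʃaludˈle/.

/l/ — not in any rule's target class → [l].
/e/ — between /l/ and /ɡ/, in an unstressed syllable — surfaces as [ə] (rule 1).
Rule 2 applies to /ɡ/ (between /e/ and /ʃ/: immediately after a vowel) → [ɣ].
/ʃ/ stays [ʃ].
/a/ (between /ʃ/ and /l/) occurs in an unstressed syllable → [ə] by rule 1.
/l/ stays [l].
/u/ — between /l/ and /d/, in an unstressed syllable — surfaces as [ə] (rule 1).
/d/ (between /u/ and /l/) occurs immediately after a vowel → [ð] by rule 2.
/l/ (between /d/ and /e/): no rule targets it → [l].
/e/ (word-final) fails the environment for rule 1, so it stays [e].

[ləɣʃələðˈle]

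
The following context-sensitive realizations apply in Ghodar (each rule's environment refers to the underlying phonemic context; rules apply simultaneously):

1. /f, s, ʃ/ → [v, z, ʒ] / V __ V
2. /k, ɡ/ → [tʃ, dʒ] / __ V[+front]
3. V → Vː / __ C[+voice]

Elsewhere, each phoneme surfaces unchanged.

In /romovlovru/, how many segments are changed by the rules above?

3

Segments that undergo a rule: /o/ → [oː] (rule 3); /o/ → [oː] (rule 3); /o/ → [oː] (rule 3).
All other segments surface unchanged.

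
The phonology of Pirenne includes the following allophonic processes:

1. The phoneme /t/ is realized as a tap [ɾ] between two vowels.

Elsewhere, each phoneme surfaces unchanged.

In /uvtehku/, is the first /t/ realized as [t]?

/t/ (between /v/ and /e/) fails the environment for rule 1, so it stays [t].
The actual realization is [t], which matches [t].

Yes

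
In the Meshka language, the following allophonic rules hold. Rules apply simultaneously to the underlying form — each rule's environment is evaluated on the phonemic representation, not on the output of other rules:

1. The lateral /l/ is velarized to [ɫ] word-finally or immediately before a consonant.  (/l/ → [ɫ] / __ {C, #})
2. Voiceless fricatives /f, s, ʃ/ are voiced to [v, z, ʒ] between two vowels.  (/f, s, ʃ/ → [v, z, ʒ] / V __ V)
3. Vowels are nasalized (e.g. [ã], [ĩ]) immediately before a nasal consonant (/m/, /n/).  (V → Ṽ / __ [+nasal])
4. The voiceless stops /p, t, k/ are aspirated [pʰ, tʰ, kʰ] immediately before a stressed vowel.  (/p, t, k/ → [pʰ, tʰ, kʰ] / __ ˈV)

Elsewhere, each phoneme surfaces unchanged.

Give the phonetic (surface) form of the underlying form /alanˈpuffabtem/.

[alãnˈpʰuffabtẽm]

/a/ — word-initial; rule 3 does not apply here → [a].
/l/ (between /a/ and /a/): rule 1 targets it, but not word-finally or immediately before a consonant → unchanged [l].
/a/ (between /l/ and /n/): before a nasal consonant, so rule 3 applies → [ã].
/n/ (between /a/ and /p/) is unaffected → [n].
Rule 4 applies to /p/ (between /n/ and /u/: immediately before a stressed vowel) → [pʰ].
/u/ (between /p/ and /f/) is in the target of rule 3 but the environment (before a nasal consonant) is not met → [u].
/f/ (between /u/ and /f/): rule 2 targets it, but not between two vowels → unchanged [f].
/f/ (between /f/ and /a/) is in the target of rule 2 but the environment (between two vowels) is not met → [f].
/a/ (between /f/ and /b/) is in the target of rule 3 but the environment (before a nasal consonant) is not met → [a].
/b/ (between /a/ and /t/) is unaffected → [b].
/t/ — between /b/ and /e/; rule 4 does not apply here → [t].
/e/ (between /t/ and /m/) occurs before a nasal consonant → [ẽ] by rule 3.
/m/ — not in any rule's target class → [m].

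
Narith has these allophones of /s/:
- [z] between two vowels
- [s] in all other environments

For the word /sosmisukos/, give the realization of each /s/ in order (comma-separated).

[s], [s], [z], [s]

Occurrence 1 (position 1): no conditioning environment matches → elsewhere allophone [s].
Occurrence 2 (position 3): no conditioning environment matches → elsewhere allophone [s].
Occurrence 3 (position 6): between two vowels → [z].
Occurrence 4 (position 10): no conditioning environment matches → elsewhere allophone [s].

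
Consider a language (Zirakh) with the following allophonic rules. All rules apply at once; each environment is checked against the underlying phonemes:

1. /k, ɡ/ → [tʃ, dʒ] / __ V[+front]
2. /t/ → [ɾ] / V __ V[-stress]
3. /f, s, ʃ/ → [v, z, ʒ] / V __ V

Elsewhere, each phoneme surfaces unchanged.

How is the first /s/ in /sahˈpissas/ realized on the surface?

/s/ (word-initial) fails the environment for rule 3, so it stays [s].

[s]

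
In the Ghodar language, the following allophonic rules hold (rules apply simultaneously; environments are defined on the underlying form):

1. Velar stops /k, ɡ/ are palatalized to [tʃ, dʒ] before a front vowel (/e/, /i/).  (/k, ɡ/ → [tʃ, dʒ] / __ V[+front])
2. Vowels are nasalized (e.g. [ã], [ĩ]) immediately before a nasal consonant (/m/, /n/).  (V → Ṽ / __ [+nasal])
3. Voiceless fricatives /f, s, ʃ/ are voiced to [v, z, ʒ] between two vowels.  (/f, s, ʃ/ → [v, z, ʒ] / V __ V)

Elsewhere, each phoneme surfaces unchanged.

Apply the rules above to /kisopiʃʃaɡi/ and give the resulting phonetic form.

[tʃizopiʃʃadʒi]

Rule 1 applies to /k/ (word-initial: before a front vowel) → [tʃ].
/i/ — between /k/ and /s/; rule 2 does not apply here → [i].
/s/ (between /i/ and /o/) occurs between two vowels → [z] by rule 3.
/o/ (between /s/ and /p/) is in the target of rule 2 but the environment (before a nasal consonant) is not met → [o].
/p/ (between /o/ and /i/): no rule targets it → [p].
/i/ (between /p/ and /ʃ/) fails the environment for rule 2, so it stays [i].
/ʃ/ (between /i/ and /ʃ/) is in the target of rule 3 but the environment (between two vowels) is not met → [ʃ].
/ʃ/ (between /ʃ/ and /a/) fails the environment for rule 3, so it stays [ʃ].
/a/ (between /ʃ/ and /ɡ/): rule 2 targets it, but not before a nasal consonant → unchanged [a].
/ɡ/ meets the environment for rule 1 (before a front vowel) → [dʒ].
/i/ — word-final; rule 2 does not apply here → [i].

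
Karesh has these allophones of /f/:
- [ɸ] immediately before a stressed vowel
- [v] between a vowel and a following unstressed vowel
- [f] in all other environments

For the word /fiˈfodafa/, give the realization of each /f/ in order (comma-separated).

Occurrence 1 (position 1): no conditioning environment matches → elsewhere allophone [f].
Occurrence 2 (position 3): immediately before a stressed vowel → [ɸ].
Occurrence 3 (position 7): between a vowel and a following unstressed vowel → [v].

[f], [ɸ], [v]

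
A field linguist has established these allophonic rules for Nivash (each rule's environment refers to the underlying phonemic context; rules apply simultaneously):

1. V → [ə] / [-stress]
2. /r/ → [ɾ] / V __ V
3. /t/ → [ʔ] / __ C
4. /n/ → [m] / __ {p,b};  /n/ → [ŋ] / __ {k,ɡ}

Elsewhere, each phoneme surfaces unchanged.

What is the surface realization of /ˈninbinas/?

[ˈnimbənəs]

/n/ — word-initial; rule 4 does not apply here → [n].
/i/ (between /n/ and /n/): rule 1 targets it, but not in an unstressed syllable → unchanged [i].
/n/ (between /i/ and /b/) occurs before a labial or velar stop → [m] by rule 4.
/b/ (between /n/ and /i/): no rule targets it → [b].
/i/ (between /b/ and /n/) occurs in an unstressed syllable → [ə] by rule 1.
/n/ (between /i/ and /a/) fails the environment for rule 4, so it stays [n].
Rule 1 applies to /a/ (between /n/ and /s/: in an unstressed syllable) → [ə].
/s/ (word-final) is unaffected → [s].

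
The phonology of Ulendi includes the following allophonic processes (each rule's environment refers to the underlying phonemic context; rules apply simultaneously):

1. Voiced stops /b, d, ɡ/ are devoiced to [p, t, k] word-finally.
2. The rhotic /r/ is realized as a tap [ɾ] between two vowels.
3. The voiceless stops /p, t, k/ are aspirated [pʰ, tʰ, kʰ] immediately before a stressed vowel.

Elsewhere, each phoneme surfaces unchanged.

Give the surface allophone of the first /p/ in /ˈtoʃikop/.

[p]

/p/ — word-final; rule 3 does not apply here → [p].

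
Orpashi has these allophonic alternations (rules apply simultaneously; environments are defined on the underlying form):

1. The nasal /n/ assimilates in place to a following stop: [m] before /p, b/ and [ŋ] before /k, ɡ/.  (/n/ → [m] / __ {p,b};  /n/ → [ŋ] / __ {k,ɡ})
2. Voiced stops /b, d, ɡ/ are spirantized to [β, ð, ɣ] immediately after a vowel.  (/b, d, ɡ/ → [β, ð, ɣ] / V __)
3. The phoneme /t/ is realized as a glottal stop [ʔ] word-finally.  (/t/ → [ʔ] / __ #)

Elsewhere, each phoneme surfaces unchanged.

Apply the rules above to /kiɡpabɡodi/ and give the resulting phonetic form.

[kiɣpaβɡoði]

/ɡ/ (between /i/ and /p/) occurs immediately after a vowel → [ɣ] by rule 2.
/b/ — between /a/ and /ɡ/, immediately after a vowel — surfaces as [β] (rule 2).
/ɡ/ — between /b/ and /o/; rule 2 does not apply here → [ɡ].
/d/ (between /o/ and /i/): immediately after a vowel, so rule 2 applies → [ð].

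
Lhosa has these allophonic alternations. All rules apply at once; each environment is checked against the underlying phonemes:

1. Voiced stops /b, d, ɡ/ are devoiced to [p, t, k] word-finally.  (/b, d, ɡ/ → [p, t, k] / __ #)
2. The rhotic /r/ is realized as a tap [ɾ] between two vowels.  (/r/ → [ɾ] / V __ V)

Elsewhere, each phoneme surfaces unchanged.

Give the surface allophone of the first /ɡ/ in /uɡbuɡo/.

/ɡ/ (between /u/ and /b/): rule 1 targets it, but not word-finally → unchanged [ɡ].

[ɡ]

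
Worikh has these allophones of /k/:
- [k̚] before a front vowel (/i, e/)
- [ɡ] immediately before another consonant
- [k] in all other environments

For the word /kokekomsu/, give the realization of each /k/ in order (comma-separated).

[k], [k̚], [k]

Occurrence 1 (position 1): no conditioning environment matches → elsewhere allophone [k].
Occurrence 2 (position 3): before a front vowel (/i, e/) → [k̚].
Occurrence 3 (position 5): no conditioning environment matches → elsewhere allophone [k].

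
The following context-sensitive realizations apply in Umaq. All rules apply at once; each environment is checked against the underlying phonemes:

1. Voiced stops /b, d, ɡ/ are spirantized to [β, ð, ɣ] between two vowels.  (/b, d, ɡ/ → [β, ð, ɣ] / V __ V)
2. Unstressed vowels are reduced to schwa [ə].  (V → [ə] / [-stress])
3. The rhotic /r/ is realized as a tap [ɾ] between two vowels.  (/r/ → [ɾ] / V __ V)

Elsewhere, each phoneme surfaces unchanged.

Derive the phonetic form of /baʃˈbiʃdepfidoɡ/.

/b/ (word-initial): rule 1 targets it, but not between two vowels → unchanged [b].
Rule 2 applies to /a/ (between /b/ and /ʃ/: in an unstressed syllable) → [ə].
/b/ — between /ʃ/ and /i/; rule 1 does not apply here → [b].
/i/ — between /b/ and /ʃ/; rule 2 does not apply here → [i].
/d/ (between /ʃ/ and /e/) fails the environment for rule 1, so it stays [d].
/e/ meets the environment for rule 2 (in an unstressed syllable) → [ə].
/i/ (between /f/ and /d/) occurs in an unstressed syllable → [ə] by rule 2.
Rule 1 applies to /d/ (between /i/ and /o/: between two vowels) → [ð].
/o/ — between /d/ and /ɡ/, in an unstressed syllable — surfaces as [ə] (rule 2).
/ɡ/ — word-final; rule 1 does not apply here → [ɡ].

[bəʃˈbiʃdəpfəðəɡ]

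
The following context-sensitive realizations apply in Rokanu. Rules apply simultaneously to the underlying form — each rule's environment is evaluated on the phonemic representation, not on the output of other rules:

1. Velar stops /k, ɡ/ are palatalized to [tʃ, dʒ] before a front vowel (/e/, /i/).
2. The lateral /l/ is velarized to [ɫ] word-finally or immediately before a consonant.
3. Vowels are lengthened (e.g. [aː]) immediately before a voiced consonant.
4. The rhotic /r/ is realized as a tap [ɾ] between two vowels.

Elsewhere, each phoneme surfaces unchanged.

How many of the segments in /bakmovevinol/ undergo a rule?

5

Segments that undergo a rule: /o/ → [oː] (rule 3); /e/ → [eː] (rule 3); /i/ → [iː] (rule 3); /o/ → [oː] (rule 3); /l/ → [ɫ] (rule 2).
All other segments surface unchanged.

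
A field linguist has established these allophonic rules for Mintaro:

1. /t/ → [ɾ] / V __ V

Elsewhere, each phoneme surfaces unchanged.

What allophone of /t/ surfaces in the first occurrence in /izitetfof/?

[ɾ]

Rule 1 applies to /t/ (between /i/ and /e/: between two vowels) → [ɾ].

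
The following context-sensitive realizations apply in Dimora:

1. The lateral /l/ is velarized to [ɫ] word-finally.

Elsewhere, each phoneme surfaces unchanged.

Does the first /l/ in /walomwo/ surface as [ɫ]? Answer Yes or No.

No

/l/ (between /a/ and /o/) fails the environment for rule 1, so it stays [l].
The actual realization is [l], not [ɫ].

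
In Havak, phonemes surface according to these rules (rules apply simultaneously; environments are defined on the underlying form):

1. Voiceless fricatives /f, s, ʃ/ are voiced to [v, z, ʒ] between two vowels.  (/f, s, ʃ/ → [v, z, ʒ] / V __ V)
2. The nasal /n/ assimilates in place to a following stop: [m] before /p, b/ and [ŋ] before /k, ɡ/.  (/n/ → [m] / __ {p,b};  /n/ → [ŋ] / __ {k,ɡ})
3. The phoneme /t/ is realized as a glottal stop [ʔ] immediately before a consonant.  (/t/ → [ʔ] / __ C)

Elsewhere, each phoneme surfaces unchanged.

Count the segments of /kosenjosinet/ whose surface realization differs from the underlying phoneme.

2

Segments that undergo a rule: /s/ → [z] (rule 1); /s/ → [z] (rule 1).
All other segments surface unchanged.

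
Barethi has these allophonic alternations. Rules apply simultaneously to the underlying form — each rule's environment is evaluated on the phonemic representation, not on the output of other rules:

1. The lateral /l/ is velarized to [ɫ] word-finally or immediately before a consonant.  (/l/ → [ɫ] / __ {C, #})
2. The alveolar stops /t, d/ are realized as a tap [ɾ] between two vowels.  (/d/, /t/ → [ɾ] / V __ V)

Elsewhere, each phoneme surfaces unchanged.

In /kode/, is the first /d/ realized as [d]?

/d/ meets the environment for rule 2 (between two vowels) → [ɾ].
The actual realization is [ɾ], not [d].

No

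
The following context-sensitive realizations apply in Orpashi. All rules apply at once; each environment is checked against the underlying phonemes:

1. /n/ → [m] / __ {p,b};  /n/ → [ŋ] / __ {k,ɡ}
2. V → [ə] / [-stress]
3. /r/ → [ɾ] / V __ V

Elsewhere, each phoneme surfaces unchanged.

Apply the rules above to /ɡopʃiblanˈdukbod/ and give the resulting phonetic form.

Rule 2 applies to /o/ (between /ɡ/ and /p/: in an unstressed syllable) → [ə].
/i/ (between /ʃ/ and /b/) occurs in an unstressed syllable → [ə] by rule 2.
/a/ meets the environment for rule 2 (in an unstressed syllable) → [ə].
/n/ (between /a/ and /d/) is in the target of rule 1 but the environment (before a labial or velar stop) is not met → [n].
/u/ (between /d/ and /k/) fails the environment for rule 2, so it stays [u].
/o/ (between /b/ and /d/): in an unstressed syllable, so rule 2 applies → [ə].

[ɡəpʃəblənˈdukbəd]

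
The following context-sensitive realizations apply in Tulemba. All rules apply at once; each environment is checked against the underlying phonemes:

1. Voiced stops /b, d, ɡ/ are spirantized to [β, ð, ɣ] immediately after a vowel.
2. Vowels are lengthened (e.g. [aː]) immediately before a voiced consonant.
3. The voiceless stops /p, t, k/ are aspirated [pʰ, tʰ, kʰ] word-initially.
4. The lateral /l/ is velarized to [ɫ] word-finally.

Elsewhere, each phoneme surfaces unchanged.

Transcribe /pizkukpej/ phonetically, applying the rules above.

/p/ (word-initial): word-initially, so rule 3 applies → [pʰ].
/i/ meets the environment for rule 2 (before a voiced consonant) → [iː].
/z/ stays [z].
/k/ (between /z/ and /u/): rule 3 targets it, but not word-initially → unchanged [k].
/u/ (between /k/ and /k/) fails the environment for rule 2, so it stays [u].
/k/ (between /u/ and /p/) fails the environment for rule 3, so it stays [k].
/p/ (between /k/ and /e/) is in the target of rule 3 but the environment (word-initially) is not met → [p].
Rule 2 applies to /e/ (between /p/ and /j/: before a voiced consonant) → [eː].
/j/ — not in any rule's target class → [j].

[pʰiːzkukpeːj]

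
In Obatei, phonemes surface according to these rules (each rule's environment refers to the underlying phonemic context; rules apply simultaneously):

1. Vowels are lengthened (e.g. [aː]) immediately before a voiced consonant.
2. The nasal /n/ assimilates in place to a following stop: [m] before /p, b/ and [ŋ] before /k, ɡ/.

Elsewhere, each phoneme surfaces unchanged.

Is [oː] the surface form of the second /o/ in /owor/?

Yes

Rule 1 applies to /o/ (between /w/ and /r/: before a voiced consonant) → [oː].
The actual realization is [oː], which matches [oː].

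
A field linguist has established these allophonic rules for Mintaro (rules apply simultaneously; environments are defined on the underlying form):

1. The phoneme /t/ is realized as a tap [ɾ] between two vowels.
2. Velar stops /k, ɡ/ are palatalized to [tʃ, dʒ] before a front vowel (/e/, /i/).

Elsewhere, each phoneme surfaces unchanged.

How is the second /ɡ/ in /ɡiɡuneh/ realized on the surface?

/ɡ/ (between /i/ and /u/): rule 2 targets it, but not before a front vowel → unchanged [ɡ].

[ɡ]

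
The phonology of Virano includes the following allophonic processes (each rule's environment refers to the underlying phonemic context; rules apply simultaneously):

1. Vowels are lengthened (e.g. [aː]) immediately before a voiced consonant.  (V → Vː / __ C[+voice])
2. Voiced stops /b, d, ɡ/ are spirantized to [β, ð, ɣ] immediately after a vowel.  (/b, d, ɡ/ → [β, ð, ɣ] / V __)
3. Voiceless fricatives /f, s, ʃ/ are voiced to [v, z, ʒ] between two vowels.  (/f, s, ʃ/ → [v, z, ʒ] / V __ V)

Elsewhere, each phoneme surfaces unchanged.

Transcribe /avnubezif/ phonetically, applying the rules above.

[aːvnuːβeːzif]

/a/ meets the environment for rule 1 (before a voiced consonant) → [aː].
/u/ meets the environment for rule 1 (before a voiced consonant) → [uː].
/b/ meets the environment for rule 2 (immediately after a vowel) → [β].
/e/ (between /b/ and /z/) occurs before a voiced consonant → [eː] by rule 1.
/i/ — between /z/ and /f/; rule 1 does not apply here → [i].
/f/ — word-final; rule 3 does not apply here → [f].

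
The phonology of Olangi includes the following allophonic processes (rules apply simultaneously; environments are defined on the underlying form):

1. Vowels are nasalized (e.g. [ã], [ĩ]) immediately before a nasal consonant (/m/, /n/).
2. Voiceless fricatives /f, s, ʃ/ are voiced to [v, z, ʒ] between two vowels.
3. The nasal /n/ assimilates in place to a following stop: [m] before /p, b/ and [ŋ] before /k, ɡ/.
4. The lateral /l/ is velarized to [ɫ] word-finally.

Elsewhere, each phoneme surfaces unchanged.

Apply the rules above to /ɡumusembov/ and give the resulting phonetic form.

[ɡũmuzẽmbov]

/ɡ/ stays [ɡ].
Rule 1 applies to /u/ (between /ɡ/ and /m/: before a nasal consonant) → [ũ].
/m/ (between /u/ and /u/) is unaffected → [m].
/u/ — between /m/ and /s/; rule 1 does not apply here → [u].
Rule 2 applies to /s/ (between /u/ and /e/: between two vowels) → [z].
/e/ — between /s/ and /m/, before a nasal consonant — surfaces as [ẽ] (rule 1).
/m/ — not in any rule's target class → [m].
/b/ — not in any rule's target class → [b].
/o/ (between /b/ and /v/): rule 1 targets it, but not before a nasal consonant → unchanged [o].
/v/ — not in any rule's target class → [v].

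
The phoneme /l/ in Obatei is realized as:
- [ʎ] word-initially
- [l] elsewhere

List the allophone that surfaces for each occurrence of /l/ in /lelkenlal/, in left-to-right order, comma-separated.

Occurrence 1 (position 1): word-initially → [ʎ].
Occurrence 2 (position 3): no conditioning environment matches → elsewhere allophone [l].
Occurrence 3 (position 7): no conditioning environment matches → elsewhere allophone [l].
Occurrence 4 (position 9): no conditioning environment matches → elsewhere allophone [l].

[ʎ], [l], [l], [l]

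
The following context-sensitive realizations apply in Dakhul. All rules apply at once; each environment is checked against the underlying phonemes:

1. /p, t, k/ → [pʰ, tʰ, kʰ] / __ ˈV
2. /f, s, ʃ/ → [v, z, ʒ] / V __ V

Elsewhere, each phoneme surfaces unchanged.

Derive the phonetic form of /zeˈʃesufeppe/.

[zeˈʒezuveppe]

/z/ — not in any rule's target class → [z].
/e/ — not in any rule's target class → [e].
/ʃ/ — between /e/ and /e/, between two vowels — surfaces as [ʒ] (rule 2).
/e/ (between /ʃ/ and /s/) is unaffected → [e].
/s/ (between /e/ and /u/) occurs between two vowels → [z] by rule 2.
/u/ (between /s/ and /f/): no rule targets it → [u].
Rule 2 applies to /f/ (between /u/ and /e/: between two vowels) → [v].
/e/ (between /f/ and /p/): no rule targets it → [e].
/p/ (between /e/ and /p/) is in the target of rule 1 but the environment (immediately before a stressed vowel) is not met → [p].
/p/ (between /p/ and /e/) is in the target of rule 1 but the environment (immediately before a stressed vowel) is not met → [p].
/e/ — not in any rule's target class → [e].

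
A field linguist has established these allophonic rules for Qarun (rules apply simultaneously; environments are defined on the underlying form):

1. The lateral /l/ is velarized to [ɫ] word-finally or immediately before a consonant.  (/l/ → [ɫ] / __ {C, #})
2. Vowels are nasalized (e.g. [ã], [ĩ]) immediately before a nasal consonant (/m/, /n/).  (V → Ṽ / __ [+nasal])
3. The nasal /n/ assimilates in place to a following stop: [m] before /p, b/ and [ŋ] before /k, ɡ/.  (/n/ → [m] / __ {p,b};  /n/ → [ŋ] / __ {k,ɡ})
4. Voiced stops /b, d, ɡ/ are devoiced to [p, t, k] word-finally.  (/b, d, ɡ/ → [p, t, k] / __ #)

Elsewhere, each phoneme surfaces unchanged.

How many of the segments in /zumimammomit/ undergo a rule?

4

Segments that undergo a rule: /u/ → [ũ] (rule 2); /i/ → [ĩ] (rule 2); /a/ → [ã] (rule 2); /o/ → [õ] (rule 2).
All other segments surface unchanged.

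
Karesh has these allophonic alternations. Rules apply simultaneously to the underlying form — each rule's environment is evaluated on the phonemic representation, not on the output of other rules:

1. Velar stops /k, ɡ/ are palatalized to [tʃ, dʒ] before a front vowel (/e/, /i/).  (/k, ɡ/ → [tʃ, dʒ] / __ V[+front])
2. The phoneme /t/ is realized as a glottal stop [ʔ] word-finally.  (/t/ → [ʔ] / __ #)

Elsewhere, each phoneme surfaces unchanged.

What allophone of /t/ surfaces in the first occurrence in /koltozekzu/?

/t/ (between /l/ and /o/) fails the environment for rule 2, so it stays [t].

[t]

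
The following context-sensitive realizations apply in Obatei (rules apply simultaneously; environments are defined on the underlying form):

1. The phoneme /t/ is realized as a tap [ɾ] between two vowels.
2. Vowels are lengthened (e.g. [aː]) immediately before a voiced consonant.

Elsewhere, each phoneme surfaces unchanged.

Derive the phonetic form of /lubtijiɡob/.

/l/ — not in any rule's target class → [l].
/u/ meets the environment for rule 2 (before a voiced consonant) → [uː].
/b/ — not in any rule's target class → [b].
/t/ (between /b/ and /i/) fails the environment for rule 1, so it stays [t].
Rule 2 applies to /i/ (between /t/ and /j/: before a voiced consonant) → [iː].
/j/ stays [j].
Rule 2 applies to /i/ (between /j/ and /ɡ/: before a voiced consonant) → [iː].
/ɡ/ (between /i/ and /o/): no rule targets it → [ɡ].
/o/ meets the environment for rule 2 (before a voiced consonant) → [oː].
/b/ (word-final) is unaffected → [b].

[luːbtiːjiːɡoːb]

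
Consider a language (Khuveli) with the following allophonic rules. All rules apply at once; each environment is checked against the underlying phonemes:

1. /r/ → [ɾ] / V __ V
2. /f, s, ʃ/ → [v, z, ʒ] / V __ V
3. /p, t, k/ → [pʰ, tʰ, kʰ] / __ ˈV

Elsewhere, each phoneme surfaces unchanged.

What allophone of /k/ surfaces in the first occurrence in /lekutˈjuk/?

[k]

/k/ (between /e/ and /u/) is in the target of rule 3 but the environment (immediately before a stressed vowel) is not met → [k].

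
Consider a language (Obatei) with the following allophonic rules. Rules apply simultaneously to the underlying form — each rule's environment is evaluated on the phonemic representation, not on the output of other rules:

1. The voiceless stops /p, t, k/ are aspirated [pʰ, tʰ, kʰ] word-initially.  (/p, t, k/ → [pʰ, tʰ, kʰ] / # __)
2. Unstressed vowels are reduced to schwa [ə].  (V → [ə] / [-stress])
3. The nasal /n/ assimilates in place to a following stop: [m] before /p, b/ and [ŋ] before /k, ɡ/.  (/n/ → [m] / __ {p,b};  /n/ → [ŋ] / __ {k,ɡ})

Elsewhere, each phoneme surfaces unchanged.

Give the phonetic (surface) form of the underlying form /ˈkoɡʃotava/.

[ˈkʰoɡʃətəvə]

/k/ — word-initial, word-initially — surfaces as [kʰ] (rule 1).
/o/ — between /k/ and /ɡ/; rule 2 does not apply here → [o].
/o/ — between /ʃ/ and /t/, in an unstressed syllable — surfaces as [ə] (rule 2).
/t/ (between /o/ and /a/) is in the target of rule 1 but the environment (word-initially) is not met → [t].
Rule 2 applies to /a/ (between /t/ and /v/: in an unstressed syllable) → [ə].
Rule 2 applies to /a/ (word-final: in an unstressed syllable) → [ə].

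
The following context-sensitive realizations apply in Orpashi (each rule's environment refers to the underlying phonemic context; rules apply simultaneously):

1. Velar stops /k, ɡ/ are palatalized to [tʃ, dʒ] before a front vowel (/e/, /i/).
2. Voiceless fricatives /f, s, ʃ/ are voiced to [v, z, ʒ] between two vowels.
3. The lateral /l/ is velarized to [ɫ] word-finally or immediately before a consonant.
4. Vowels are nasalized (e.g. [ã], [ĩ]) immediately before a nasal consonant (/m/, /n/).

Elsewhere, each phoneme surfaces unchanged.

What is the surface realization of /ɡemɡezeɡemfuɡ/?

[dʒẽmdʒezedʒẽmfuɡ]

/ɡ/ — word-initial, before a front vowel — surfaces as [dʒ] (rule 1).
Rule 4 applies to /e/ (between /ɡ/ and /m/: before a nasal consonant) → [ẽ].
/m/ (between /e/ and /ɡ/): no rule targets it → [m].
/ɡ/ (between /m/ and /e/) occurs before a front vowel → [dʒ] by rule 1.
/e/ (between /ɡ/ and /z/) is in the target of rule 4 but the environment (before a nasal consonant) is not met → [e].
/z/ (between /e/ and /e/): no rule targets it → [z].
/e/ (between /z/ and /ɡ/) is in the target of rule 4 but the environment (before a nasal consonant) is not met → [e].
/ɡ/ (between /e/ and /e/): before a front vowel, so rule 1 applies → [dʒ].
/e/ meets the environment for rule 4 (before a nasal consonant) → [ẽ].
/m/ — not in any rule's target class → [m].
/f/ (between /m/ and /u/) fails the environment for rule 2, so it stays [f].
/u/ — between /f/ and /ɡ/; rule 4 does not apply here → [u].
/ɡ/ — word-final; rule 1 does not apply here → [ɡ].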